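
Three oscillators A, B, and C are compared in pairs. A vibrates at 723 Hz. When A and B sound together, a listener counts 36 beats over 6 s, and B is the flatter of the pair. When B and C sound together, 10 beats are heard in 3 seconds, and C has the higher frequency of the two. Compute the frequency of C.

A–B: Beat frequency = 36/6 = 6 Hz.
B is below A, so f_B = 723 − 6 = 717 Hz.
B–C: Beat frequency = 10/3 = 3.3333 Hz.
C is above B, so f_C = 717 + 3.3333 = 720.3333 Hz.

720.3333 Hz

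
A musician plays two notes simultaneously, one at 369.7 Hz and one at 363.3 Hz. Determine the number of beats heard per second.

6.4 Hz

The beat frequency equals the magnitude of the frequency difference.
|369.7 − 363.3| = 6.4 Hz.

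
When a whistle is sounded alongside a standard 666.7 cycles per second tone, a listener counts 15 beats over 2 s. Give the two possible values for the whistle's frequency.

Beat frequency = 15/2 = 7.5 Hz.
|f − 666.7| = 7.5, so f = 666.7 ± 7.5.

659.2 Hz or 674.2 Hz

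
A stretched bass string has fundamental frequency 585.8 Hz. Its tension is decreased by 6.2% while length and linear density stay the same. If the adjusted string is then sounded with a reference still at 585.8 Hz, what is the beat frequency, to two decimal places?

18.45 Hz

For a string, f ∝ √T, so the new frequency is 585.8·√0.938 = 567.3496 Hz.
f_beat = |567.3496 − 585.8| = 18.45 Hz.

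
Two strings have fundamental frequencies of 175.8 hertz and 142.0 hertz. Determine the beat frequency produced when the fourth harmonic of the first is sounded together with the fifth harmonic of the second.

Fourth harmonic of the first: 4·175.8 = 703.2 Hz.
Fifth harmonic of the second: 5·142.0 = 710.0 Hz.
f_beat = |703.2 − 710.0| = 6.8 Hz.

6.8 Hz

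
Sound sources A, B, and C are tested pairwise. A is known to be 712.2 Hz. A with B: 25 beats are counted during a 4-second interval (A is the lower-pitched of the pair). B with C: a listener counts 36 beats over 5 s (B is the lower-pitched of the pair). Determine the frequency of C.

725.65 Hz

A–B: Beat frequency = 25/4 = 6.25 Hz.
B is above A, so f_B = 712.2 + 6.25 = 718.45 Hz.
B–C: Beat frequency = 36/5 = 7.2 Hz.
C is above B, so f_C = 718.45 + 7.2 = 725.65 Hz.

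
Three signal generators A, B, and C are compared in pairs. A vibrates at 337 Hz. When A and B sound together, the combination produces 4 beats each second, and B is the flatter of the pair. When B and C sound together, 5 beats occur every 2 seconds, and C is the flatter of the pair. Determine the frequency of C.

330.5 Hz

B is below A, so f_B = 337 − 4 = 333 Hz.
B–C: Beat frequency = 5/2 = 2.5 Hz.
C is below B, so f_C = 333 − 2.5 = 330.5 Hz.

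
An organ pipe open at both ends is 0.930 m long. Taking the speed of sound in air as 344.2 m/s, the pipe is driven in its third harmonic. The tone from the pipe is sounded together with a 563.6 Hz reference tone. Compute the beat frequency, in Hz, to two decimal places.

Open pipe: f_n = n·v/(2L) = 3·344.2/(2·0.930) = 555.1613 Hz.
f_beat = |555.1613 − 563.6| = 8.44 Hz.

8.44 Hz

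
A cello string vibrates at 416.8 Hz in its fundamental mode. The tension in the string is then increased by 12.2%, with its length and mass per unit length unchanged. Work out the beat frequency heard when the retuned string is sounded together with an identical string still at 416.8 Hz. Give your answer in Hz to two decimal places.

For a string, f ∝ √T, so the new frequency is 416.8·√1.122 = 441.4933 Hz.
f_beat = |441.4933 − 416.8| = 24.69 Hz.

24.69 Hz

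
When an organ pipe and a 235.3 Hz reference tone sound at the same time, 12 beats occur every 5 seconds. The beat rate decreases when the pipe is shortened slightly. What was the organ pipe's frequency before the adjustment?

232.9 Hz

Beat frequency = 12/5 = 2.4 Hz.
|f − 235.3| = 2.4, so the organ pipe was at either 232.9 Hz or 237.7 Hz.
A shorter pipe has a higher fundamental; the adjustment raises the organ pipe's frequency.
The beat rate fell, so the adjustment moved the organ pipe toward 235.3 Hz — it must have started below the reference.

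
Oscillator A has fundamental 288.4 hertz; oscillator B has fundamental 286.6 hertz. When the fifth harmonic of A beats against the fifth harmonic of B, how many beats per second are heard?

Fifth harmonic of the first: 5·288.4 = 1442.0 Hz.
Fifth harmonic of the second: 5·286.6 = 1433.0 Hz.
f_beat = |1442.0 − 1433.0| = 9.0 Hz.

9.0 Hz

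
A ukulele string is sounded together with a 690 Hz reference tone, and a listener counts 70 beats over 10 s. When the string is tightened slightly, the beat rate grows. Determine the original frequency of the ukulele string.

697 Hz

Beat frequency = 70/10 = 7 Hz.
|f − 690| = 7, so the ukulele string was at either 683 Hz or 697 Hz.
Increasing tension raises a string's frequency; the adjustment raises the ukulele string's frequency.
The beat rate rose, so the adjustment moved the ukulele string further from 690 Hz — it was already above the reference.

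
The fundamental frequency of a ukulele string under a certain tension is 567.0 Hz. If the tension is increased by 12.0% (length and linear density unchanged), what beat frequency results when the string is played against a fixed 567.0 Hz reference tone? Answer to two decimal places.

33.06 Hz

For a string, f ∝ √T, so the new frequency is 567.0·√1.120 = 600.0564 Hz.
f_beat = |600.0564 − 567.0| = 33.06 Hz.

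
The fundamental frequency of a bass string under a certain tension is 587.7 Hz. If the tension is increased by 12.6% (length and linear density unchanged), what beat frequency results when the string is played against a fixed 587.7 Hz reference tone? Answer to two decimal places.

35.93 Hz

For a string, f ∝ √T, so the new frequency is 587.7·√1.126 = 623.6270 Hz.
f_beat = |623.6270 − 587.7| = 35.93 Hz.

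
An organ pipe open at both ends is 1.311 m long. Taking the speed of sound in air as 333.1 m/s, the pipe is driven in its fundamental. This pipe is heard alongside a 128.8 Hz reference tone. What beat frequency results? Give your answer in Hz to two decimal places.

1.76 Hz

Open pipe: f_n = n·v/(2L) = 1·333.1/(2·1.311) = 127.0404 Hz.
f_beat = |127.0404 − 128.8| = 1.76 Hz.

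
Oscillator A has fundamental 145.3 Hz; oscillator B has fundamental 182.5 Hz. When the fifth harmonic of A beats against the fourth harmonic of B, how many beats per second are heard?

Fifth harmonic of the first: 5·145.3 = 726.5 Hz.
Fourth harmonic of the second: 4·182.5 = 730.0 Hz.
f_beat = |726.5 − 730.0| = 3.5 Hz.

3.5 Hz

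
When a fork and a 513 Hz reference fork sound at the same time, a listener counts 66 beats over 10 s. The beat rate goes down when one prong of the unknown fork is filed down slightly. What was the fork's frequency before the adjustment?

506.4 Hz

Beat frequency = 66/10 = 6.6 Hz.
|f − 513| = 6.6, so the fork was at either 506.4 Hz or 519.6 Hz.
Filing a prong removes mass and raises the fork's frequency; the adjustment raises the fork's frequency.
The beat rate fell, so the adjustment moved the fork toward 513 Hz — it must have started below the reference.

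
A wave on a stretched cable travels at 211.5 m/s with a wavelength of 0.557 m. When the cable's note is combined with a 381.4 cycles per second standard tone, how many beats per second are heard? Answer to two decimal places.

1.69 Hz

Source frequency f = v/λ = 211.5/0.557 = 379.7127 Hz.
f_beat = |379.7127 − 381.4| = 1.69 Hz.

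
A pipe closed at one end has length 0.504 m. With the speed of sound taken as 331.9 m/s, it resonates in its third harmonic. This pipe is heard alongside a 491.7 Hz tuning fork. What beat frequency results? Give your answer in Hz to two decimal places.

Closed pipe (odd harmonics): f_n = n·v/(4L) = 3·331.9/(4·0.504) = 493.8988 Hz.
f_beat = |493.8988 − 491.7| = 2.20 Hz.

2.20 Hz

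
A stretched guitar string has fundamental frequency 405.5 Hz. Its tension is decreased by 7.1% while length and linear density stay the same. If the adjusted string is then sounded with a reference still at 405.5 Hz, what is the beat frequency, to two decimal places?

For a string, f ∝ √T, so the new frequency is 405.5·√0.929 = 390.8397 Hz.
f_beat = |390.8397 − 405.5| = 14.66 Hz.

14.66 Hz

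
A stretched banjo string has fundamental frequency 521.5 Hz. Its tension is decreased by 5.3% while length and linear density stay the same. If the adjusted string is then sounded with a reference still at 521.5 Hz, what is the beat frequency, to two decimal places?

14.01 Hz

For a string, f ∝ √T, so the new frequency is 521.5·√0.947 = 507.4921 Hz.
f_beat = |507.4921 − 521.5| = 14.01 Hz.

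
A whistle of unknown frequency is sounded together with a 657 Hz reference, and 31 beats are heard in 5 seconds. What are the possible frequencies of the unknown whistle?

Beat frequency = 31/5 = 6.2 Hz.
|f − 657| = 6.2, so f = 657 ± 6.2.

650.8 Hz or 663.2 Hz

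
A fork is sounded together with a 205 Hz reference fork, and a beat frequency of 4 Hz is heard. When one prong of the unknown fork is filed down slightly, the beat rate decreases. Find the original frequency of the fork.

201 Hz

|f − 205| = 4, so the fork was at either 201 Hz or 209 Hz.
Filing a prong removes mass and raises the fork's frequency; the adjustment raises the fork's frequency.
The beat rate fell, so the adjustment moved the fork toward 205 Hz — it must have started below the reference.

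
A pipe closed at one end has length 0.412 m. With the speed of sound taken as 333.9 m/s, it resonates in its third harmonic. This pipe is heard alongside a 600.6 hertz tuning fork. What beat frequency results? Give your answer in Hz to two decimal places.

Closed pipe (odd harmonics): f_n = n·v/(4L) = 3·333.9/(4·0.412) = 607.8277 Hz.
f_beat = |607.8277 − 600.6| = 7.23 Hz.

7.23 Hz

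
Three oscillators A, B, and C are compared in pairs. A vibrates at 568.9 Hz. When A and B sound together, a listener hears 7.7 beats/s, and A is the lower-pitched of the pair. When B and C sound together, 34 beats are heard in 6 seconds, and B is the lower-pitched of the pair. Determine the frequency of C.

582.2667 Hz

B is above A, so f_B = 568.9 + 7.7 = 576.6 Hz.
B–C: Beat frequency = 34/6 = 5.6667 Hz.
C is above B, so f_C = 576.6 + 5.6667 = 582.2667 Hz.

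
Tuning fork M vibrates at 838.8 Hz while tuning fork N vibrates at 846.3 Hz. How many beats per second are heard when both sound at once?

f_beat = |f₁ − f₂|.
|838.8 − 846.3| = 7.5 Hz.

7.5 Hz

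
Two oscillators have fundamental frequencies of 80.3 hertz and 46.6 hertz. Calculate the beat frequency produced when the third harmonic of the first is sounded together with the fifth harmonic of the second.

Third harmonic of the first: 3·80.3 = 240.9 Hz.
Fifth harmonic of the second: 5·46.6 = 233.0 Hz.
f_beat = |240.9 − 233.0| = 7.9 Hz.

7.9 Hz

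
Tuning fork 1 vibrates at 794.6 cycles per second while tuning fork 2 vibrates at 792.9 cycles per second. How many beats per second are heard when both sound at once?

1.7 Hz

Beats arise from superposition of two nearby frequencies; the beat rate is |f₁ − f₂|.
|794.6 − 792.9| = 1.7 Hz.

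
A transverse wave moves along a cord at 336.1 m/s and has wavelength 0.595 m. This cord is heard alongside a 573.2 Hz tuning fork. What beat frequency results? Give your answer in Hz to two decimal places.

8.33 Hz

Source frequency f = v/λ = 336.1/0.595 = 564.8739 Hz.
f_beat = |564.8739 − 573.2| = 8.33 Hz.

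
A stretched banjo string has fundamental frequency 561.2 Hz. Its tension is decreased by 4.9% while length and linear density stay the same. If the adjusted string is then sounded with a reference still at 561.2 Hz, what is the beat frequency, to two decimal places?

13.92 Hz

For a string, f ∝ √T, so the new frequency is 561.2·√0.951 = 547.2779 Hz.
f_beat = |547.2779 − 561.2| = 13.92 Hz.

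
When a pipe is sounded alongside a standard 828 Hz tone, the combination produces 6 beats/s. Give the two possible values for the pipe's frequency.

822 Hz or 834 Hz

|f − 828| = 6, so f = 828 ± 6.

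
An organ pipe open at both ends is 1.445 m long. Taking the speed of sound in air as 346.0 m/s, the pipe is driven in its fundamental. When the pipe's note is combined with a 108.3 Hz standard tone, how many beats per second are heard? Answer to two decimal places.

11.42 Hz

Open pipe: f_n = n·v/(2L) = 1·346.0/(2·1.445) = 119.7232 Hz.
f_beat = |119.7232 − 108.3| = 11.42 Hz.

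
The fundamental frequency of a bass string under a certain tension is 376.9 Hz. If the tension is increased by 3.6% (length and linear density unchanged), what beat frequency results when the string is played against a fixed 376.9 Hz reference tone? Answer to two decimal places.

6.72 Hz

For a string, f ∝ √T, so the new frequency is 376.9·√1.036 = 383.6242 Hz.
f_beat = |383.6242 − 376.9| = 6.72 Hz.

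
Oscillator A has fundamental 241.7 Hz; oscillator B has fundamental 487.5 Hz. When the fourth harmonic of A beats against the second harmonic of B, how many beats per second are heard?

8.2 Hz

Fourth harmonic of the first: 4·241.7 = 966.8 Hz.
Second harmonic of the second: 2·487.5 = 975.0 Hz.
f_beat = |966.8 − 975.0| = 8.2 Hz.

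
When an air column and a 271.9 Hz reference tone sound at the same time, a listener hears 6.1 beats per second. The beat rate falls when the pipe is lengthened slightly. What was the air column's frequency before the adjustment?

278 Hz

|f − 271.9| = 6.1, so the air column was at either 265.8 Hz or 278 Hz.
A longer pipe has a lower fundamental; the adjustment lowers the air column's frequency.
The beat rate fell, so the adjustment moved the air column toward 271.9 Hz — it must have started above the reference.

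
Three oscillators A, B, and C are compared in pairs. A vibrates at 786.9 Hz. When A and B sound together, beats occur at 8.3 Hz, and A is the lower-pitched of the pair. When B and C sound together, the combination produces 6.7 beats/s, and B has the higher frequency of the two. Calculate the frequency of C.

788.5 Hz

B is above A, so f_B = 786.9 + 8.3 = 795.2 Hz.
C is below B, so f_C = 795.2 − 6.7 = 788.5 Hz.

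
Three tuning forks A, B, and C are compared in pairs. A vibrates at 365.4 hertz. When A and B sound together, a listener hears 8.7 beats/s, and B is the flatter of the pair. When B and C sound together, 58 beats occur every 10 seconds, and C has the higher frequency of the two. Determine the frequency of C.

B is below A, so f_B = 365.4 − 8.7 = 356.7 Hz.
B–C: Beat frequency = 58/10 = 5.8 Hz.
C is above B, so f_C = 356.7 + 5.8 = 362.5 Hz.

362.5 Hz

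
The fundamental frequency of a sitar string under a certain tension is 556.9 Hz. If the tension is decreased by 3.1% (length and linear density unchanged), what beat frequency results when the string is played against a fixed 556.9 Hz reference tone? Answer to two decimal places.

For a string, f ∝ √T, so the new frequency is 556.9·√0.969 = 548.2001 Hz.
f_beat = |548.2001 − 556.9| = 8.70 Hz.

8.70 Hz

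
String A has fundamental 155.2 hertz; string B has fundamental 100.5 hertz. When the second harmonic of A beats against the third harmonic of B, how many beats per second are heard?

Second harmonic of the first: 2·155.2 = 310.4 Hz.
Third harmonic of the second: 3·100.5 = 301.5 Hz.
f_beat = |310.4 − 301.5| = 8.9 Hz.

8.9 Hz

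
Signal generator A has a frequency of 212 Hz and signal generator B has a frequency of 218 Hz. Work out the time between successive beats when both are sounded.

0.167 s

f_beat = |212 − 218| = 6 Hz.
Beat period T = 1 / f_beat = 1 / 6 s.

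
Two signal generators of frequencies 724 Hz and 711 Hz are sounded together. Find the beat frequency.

13 Hz

Beats arise from superposition of two nearby frequencies; the beat rate is |f₁ − f₂|.
|724 − 711| = 13 Hz.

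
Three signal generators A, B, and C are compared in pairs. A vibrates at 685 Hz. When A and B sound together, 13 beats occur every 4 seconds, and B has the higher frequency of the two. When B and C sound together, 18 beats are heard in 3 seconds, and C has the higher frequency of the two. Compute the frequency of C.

A–B: Beat frequency = 13/4 = 3.25 Hz.
B is above A, so f_B = 685 + 3.25 = 688.25 Hz.
B–C: Beat frequency = 18/3 = 6 Hz.
C is above B, so f_C = 688.25 + 6 = 694.25 Hz.

694.25 Hz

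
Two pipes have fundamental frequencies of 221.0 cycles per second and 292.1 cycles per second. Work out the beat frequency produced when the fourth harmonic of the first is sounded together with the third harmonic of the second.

7.7 Hz

Fourth harmonic of the first: 4·221.0 = 884.0 Hz.
Third harmonic of the second: 3·292.1 = 876.3 Hz.
f_beat = |884.0 − 876.3| = 7.7 Hz.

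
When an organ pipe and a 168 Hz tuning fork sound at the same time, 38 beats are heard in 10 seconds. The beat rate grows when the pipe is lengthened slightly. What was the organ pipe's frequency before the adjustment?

Beat frequency = 38/10 = 3.8 Hz.
|f − 168| = 3.8, so the organ pipe was at either 164.2 Hz or 171.8 Hz.
A longer pipe has a lower fundamental; the adjustment lowers the organ pipe's frequency.
The beat rate rose, so the adjustment moved the organ pipe further from 168 Hz — it was already below the reference.

164.2 Hz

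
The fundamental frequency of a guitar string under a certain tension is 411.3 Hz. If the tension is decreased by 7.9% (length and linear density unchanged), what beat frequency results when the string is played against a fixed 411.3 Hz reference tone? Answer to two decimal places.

For a string, f ∝ √T, so the new frequency is 411.3·√0.921 = 394.7194 Hz.
f_beat = |394.7194 − 411.3| = 16.58 Hz.

16.58 Hz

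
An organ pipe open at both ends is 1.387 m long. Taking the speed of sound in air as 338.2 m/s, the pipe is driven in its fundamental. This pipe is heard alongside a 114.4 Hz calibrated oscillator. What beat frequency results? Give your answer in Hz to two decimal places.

7.52 Hz

Open pipe: f_n = n·v/(2L) = 1·338.2/(2·1.387) = 121.9178 Hz.
f_beat = |121.9178 − 114.4| = 7.52 Hz.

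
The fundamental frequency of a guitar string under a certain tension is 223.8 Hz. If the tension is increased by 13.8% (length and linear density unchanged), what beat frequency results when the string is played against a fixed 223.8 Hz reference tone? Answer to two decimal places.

For a string, f ∝ √T, so the new frequency is 223.8·√1.138 = 238.7433 Hz.
f_beat = |238.7433 − 223.8| = 14.94 Hz.

14.94 Hz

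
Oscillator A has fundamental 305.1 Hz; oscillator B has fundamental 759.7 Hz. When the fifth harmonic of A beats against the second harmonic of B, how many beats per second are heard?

Fifth harmonic of the first: 5·305.1 = 1525.5 Hz.
Second harmonic of the second: 2·759.7 = 1519.4 Hz.
f_beat = |1525.5 − 1519.4| = 6.1 Hz.

6.1 Hz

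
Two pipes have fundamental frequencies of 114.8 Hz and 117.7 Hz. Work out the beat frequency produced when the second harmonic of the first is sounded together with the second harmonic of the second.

Second harmonic of the first: 2·114.8 = 229.6 Hz.
Second harmonic of the second: 2·117.7 = 235.4 Hz.
f_beat = |229.6 − 235.4| = 5.8 Hz.

5.8 Hz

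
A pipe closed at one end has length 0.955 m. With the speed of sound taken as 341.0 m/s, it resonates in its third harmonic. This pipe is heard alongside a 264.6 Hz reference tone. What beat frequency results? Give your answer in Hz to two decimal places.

Closed pipe (odd harmonics): f_n = n·v/(4L) = 3·341.0/(4·0.955) = 267.8010 Hz.
f_beat = |267.8010 − 264.6| = 3.20 Hz.

3.20 Hz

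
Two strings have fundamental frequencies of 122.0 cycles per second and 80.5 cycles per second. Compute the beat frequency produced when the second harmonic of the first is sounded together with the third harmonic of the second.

Second harmonic of the first: 2·122.0 = 244.0 Hz.
Third harmonic of the second: 3·80.5 = 241.5 Hz.
f_beat = |244.0 − 241.5| = 2.5 Hz.

2.5 Hz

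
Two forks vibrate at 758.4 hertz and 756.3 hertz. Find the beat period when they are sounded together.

f_beat = |758.4 − 756.3| = 2.1 Hz.
Beat period T = 1 / f_beat = 1 / 2.1 s.

0.476 s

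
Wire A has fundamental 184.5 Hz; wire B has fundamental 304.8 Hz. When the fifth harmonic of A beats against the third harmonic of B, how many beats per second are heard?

Fifth harmonic of the first: 5·184.5 = 922.5 Hz.
Third harmonic of the second: 3·304.8 = 914.4 Hz.
f_beat = |922.5 − 914.4| = 8.1 Hz.

8.1 Hz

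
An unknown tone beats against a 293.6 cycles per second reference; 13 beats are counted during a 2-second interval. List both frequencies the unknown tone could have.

287.1 Hz or 300.1 Hz

Beat frequency = 13/2 = 6.5 Hz.
|f − 293.6| = 6.5, so f = 293.6 ± 6.5.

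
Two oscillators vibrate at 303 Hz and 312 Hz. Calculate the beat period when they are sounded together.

0.111 s

f_beat = |303 − 312| = 9 Hz.
Beat period T = 1 / f_beat = 1 / 9 s.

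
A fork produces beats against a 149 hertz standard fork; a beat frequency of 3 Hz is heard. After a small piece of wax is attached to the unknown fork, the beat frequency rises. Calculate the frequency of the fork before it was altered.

146 Hz

|f − 149| = 3, so the fork was at either 146 Hz or 152 Hz.
Loading a fork with wax lowers its frequency; the adjustment lowers the fork's frequency.
The beat rate rose, so the adjustment moved the fork further from 149 Hz — it was already below the reference.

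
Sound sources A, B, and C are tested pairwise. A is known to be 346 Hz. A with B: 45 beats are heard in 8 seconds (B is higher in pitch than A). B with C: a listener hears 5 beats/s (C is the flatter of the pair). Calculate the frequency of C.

346.625 Hz

A–B: Beat frequency = 45/8 = 5.625 Hz.
B is above A, so f_B = 346 + 5.625 = 351.625 Hz.
C is below B, so f_C = 351.625 − 5 = 346.625 Hz.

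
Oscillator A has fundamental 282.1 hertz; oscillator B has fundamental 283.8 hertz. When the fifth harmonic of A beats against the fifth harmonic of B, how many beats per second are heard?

8.5 Hz

Fifth harmonic of the first: 5·282.1 = 1410.5 Hz.
Fifth harmonic of the second: 5·283.8 = 1419.0 Hz.
f_beat = |1410.5 − 1419.0| = 8.5 Hz.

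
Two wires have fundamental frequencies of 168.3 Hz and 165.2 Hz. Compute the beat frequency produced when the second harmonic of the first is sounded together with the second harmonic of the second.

6.2 Hz

Second harmonic of the first: 2·168.3 = 336.6 Hz.
Second harmonic of the second: 2·165.2 = 330.4 Hz.
f_beat = |336.6 − 330.4| = 6.2 Hz.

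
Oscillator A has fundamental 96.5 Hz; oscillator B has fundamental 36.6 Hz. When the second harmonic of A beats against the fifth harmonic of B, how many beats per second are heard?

Second harmonic of the first: 2·96.5 = 193.0 Hz.
Fifth harmonic of the second: 5·36.6 = 183.0 Hz.
f_beat = |193.0 − 183.0| = 10.0 Hz.

10.0 Hz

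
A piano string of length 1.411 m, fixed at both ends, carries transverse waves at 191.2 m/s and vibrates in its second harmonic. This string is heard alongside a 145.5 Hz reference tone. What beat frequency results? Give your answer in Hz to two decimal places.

For a string fixed at both ends, f_n = n·v/(2L) = 2·191.2/(2·1.411) = 135.5067 Hz.
f_beat = |135.5067 − 145.5| = 9.99 Hz.

9.99 Hz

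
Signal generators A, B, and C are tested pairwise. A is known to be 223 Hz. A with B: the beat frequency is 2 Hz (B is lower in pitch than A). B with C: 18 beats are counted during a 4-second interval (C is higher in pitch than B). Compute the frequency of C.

B is below A, so f_B = 223 − 2 = 221 Hz.
B–C: Beat frequency = 18/4 = 4.5 Hz.
C is above B, so f_C = 221 + 4.5 = 225.5 Hz.

225.5 Hz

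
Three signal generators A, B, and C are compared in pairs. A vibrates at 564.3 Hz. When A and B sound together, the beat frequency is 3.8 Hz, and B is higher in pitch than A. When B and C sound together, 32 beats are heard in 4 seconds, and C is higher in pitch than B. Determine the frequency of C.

B is above A, so f_B = 564.3 + 3.8 = 568.1 Hz.
B–C: Beat frequency = 32/4 = 8 Hz.
C is above B, so f_C = 568.1 + 8 = 576.1 Hz.

576.1 Hz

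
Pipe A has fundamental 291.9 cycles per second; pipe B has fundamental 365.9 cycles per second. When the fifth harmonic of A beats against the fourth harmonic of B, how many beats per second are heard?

Fifth harmonic of the first: 5·291.9 = 1459.5 Hz.
Fourth harmonic of the second: 4·365.9 = 1463.6 Hz.
f_beat = |1459.5 − 1463.6| = 4.1 Hz.

4.1 Hz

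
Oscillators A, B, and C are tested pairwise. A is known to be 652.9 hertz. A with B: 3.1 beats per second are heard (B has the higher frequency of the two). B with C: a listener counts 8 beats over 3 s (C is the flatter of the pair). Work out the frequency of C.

653.3333 Hz

B is above A, so f_B = 652.9 + 3.1 = 656 Hz.
B–C: Beat frequency = 8/3 = 2.6667 Hz.
C is below B, so f_C = 656 − 2.6667 = 653.3333 Hz.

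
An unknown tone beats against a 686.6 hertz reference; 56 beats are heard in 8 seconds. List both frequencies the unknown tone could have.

679.6 Hz or 693.6 Hz

Beat frequency = 56/8 = 7 Hz.
|f − 686.6| = 7, so f = 686.6 ± 7.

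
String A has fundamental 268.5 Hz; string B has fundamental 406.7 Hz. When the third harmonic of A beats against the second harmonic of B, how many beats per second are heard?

Third harmonic of the first: 3·268.5 = 805.5 Hz.
Second harmonic of the second: 2·406.7 = 813.4 Hz.
f_beat = |805.5 − 813.4| = 7.9 Hz.

7.9 Hz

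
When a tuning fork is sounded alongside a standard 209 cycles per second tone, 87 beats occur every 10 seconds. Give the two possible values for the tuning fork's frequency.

Beat frequency = 87/10 = 8.7 Hz.
|f − 209| = 8.7, so f = 209 ± 8.7.

200.3 Hz or 217.7 Hz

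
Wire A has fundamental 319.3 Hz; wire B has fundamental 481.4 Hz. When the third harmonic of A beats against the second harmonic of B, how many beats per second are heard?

Third harmonic of the first: 3·319.3 = 957.9 Hz.
Second harmonic of the second: 2·481.4 = 962.8 Hz.
f_beat = |957.9 − 962.8| = 4.9 Hz.

4.9 Hz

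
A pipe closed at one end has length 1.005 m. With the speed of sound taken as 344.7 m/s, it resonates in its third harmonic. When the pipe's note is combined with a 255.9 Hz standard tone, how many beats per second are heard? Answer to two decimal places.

1.34 Hz

Closed pipe (odd harmonics): f_n = n·v/(4L) = 3·344.7/(4·1.005) = 257.2388 Hz.
f_beat = |257.2388 − 255.9| = 1.34 Hz.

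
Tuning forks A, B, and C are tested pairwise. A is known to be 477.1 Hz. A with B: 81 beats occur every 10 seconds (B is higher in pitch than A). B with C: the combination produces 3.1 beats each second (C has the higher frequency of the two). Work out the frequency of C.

A–B: Beat frequency = 81/10 = 8.1 Hz.
B is above A, so f_B = 477.1 + 8.1 = 485.2 Hz.
C is above B, so f_C = 485.2 + 3.1 = 488.3 Hz.

488.3 Hz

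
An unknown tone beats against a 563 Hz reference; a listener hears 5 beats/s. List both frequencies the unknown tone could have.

|f − 563| = 5, so f = 563 ± 5.

558 Hz or 568 Hz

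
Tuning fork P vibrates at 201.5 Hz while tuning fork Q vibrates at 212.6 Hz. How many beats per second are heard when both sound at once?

Beats arise from superposition of two nearby frequencies; the beat rate is |f₁ − f₂|.
|201.5 − 212.6| = 11.1 Hz.

11.1 Hz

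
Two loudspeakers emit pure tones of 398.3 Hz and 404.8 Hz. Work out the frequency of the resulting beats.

Beats arise from superposition of two nearby frequencies; the beat rate is |f₁ − f₂|.
|398.3 − 404.8| = 6.5 Hz.

6.5 Hz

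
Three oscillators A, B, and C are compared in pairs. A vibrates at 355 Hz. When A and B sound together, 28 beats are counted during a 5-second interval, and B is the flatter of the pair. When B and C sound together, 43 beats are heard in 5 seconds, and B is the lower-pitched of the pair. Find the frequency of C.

358 Hz

A–B: Beat frequency = 28/5 = 5.6 Hz.
B is below A, so f_B = 355 − 5.6 = 349.4 Hz.
B–C: Beat frequency = 43/5 = 8.6 Hz.
C is above B, so f_C = 349.4 + 8.6 = 358 Hz.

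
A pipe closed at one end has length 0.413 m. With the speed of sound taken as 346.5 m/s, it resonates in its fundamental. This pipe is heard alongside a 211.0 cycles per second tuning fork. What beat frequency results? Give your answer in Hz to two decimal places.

Closed pipe (odd harmonics): f_n = n·v/(4L) = 1·346.5/(4·0.413) = 209.7458 Hz.
f_beat = |209.7458 − 211.0| = 1.25 Hz.

1.25 Hz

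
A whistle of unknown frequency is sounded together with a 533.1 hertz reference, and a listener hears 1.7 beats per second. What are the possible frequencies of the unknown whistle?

|f − 533.1| = 1.7, so f = 533.1 ± 1.7.

531.4 Hz or 534.8 Hz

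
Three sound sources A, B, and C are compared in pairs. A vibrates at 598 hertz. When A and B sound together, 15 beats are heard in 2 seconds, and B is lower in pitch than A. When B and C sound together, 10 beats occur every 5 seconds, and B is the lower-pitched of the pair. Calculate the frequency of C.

A–B: Beat frequency = 15/2 = 7.5 Hz.
B is below A, so f_B = 598 − 7.5 = 590.5 Hz.
B–C: Beat frequency = 10/5 = 2 Hz.
C is above B, so f_C = 590.5 + 2 = 592.5 Hz.

592.5 Hz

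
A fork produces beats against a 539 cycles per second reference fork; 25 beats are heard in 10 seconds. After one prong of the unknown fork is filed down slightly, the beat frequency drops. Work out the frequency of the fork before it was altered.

536.5 Hz

Beat frequency = 25/10 = 2.5 Hz.
|f − 539| = 2.5, so the fork was at either 536.5 Hz or 541.5 Hz.
Filing a prong removes mass and raises the fork's frequency; the adjustment raises the fork's frequency.
The beat rate fell, so the adjustment moved the fork toward 539 Hz — it must have started below the reference.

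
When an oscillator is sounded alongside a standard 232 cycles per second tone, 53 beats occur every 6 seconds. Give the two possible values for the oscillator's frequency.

Beat frequency = 53/6 = 8.8333 Hz.
|f − 232| = 8.8333, so f = 232 ± 8.8333.

223.1667 Hz or 240.8333 Hz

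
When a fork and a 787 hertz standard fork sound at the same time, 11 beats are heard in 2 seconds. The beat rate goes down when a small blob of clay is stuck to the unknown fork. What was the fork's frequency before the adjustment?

Beat frequency = 11/2 = 5.5 Hz.
|f − 787| = 5.5, so the fork was at either 781.5 Hz or 792.5 Hz.
Adding mass to a fork lowers its frequency; the adjustment lowers the fork's frequency.
The beat rate fell, so the adjustment moved the fork toward 787 Hz — it must have started above the reference.

792.5 Hz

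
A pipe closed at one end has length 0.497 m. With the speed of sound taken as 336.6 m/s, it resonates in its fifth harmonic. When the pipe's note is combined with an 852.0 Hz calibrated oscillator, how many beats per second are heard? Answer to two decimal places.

Closed pipe (odd harmonics): f_n = n·v/(4L) = 5·336.6/(4·0.497) = 846.5795 Hz.
f_beat = |846.5795 − 852.0| = 5.42 Hz.

5.42 Hz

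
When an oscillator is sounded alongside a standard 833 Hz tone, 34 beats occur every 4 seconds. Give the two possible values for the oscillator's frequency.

Beat frequency = 34/4 = 8.5 Hz.
|f − 833| = 8.5, so f = 833 ± 8.5.

824.5 Hz or 841.5 Hz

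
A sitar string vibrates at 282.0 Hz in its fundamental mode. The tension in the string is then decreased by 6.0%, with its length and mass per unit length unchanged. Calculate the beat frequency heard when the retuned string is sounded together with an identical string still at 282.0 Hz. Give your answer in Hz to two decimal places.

For a string, f ∝ √T, so the new frequency is 282.0·√0.940 = 273.4091 Hz.
f_beat = |273.4091 − 282.0| = 8.59 Hz.

8.59 Hz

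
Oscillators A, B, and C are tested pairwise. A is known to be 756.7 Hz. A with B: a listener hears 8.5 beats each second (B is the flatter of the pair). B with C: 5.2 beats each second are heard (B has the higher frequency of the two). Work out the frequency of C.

743 Hz

B is below A, so f_B = 756.7 − 8.5 = 748.2 Hz.
C is below B, so f_C = 748.2 − 5.2 = 743 Hz.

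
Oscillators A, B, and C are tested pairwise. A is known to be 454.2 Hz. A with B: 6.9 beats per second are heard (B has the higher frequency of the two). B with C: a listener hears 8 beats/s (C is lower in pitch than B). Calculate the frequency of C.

B is above A, so f_B = 454.2 + 6.9 = 461.1 Hz.
C is below B, so f_C = 461.1 − 8 = 453.1 Hz.

453.1 Hz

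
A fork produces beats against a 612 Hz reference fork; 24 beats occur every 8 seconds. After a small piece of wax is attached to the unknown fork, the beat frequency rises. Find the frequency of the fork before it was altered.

609 Hz

Beat frequency = 24/8 = 3 Hz.
|f − 612| = 3, so the fork was at either 609 Hz or 615 Hz.
Loading a fork with wax lowers its frequency; the adjustment lowers the fork's frequency.
The beat rate rose, so the adjustment moved the fork further from 612 Hz — it was already below the reference.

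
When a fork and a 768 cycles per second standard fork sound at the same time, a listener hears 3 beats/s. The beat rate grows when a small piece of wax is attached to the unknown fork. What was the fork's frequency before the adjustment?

765 Hz

|f − 768| = 3, so the fork was at either 765 Hz or 771 Hz.
Loading a fork with wax lowers its frequency; the adjustment lowers the fork's frequency.
The beat rate rose, so the adjustment moved the fork further from 768 Hz — it was already below the reference.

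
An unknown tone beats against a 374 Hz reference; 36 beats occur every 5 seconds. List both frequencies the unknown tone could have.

366.8 Hz or 381.2 Hz

Beat frequency = 36/5 = 7.2 Hz.
|f − 374| = 7.2, so f = 374 ± 7.2.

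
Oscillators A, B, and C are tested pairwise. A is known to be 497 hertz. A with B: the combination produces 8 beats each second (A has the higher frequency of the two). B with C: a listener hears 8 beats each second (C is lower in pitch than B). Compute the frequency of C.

B is below A, so f_B = 497 − 8 = 489 Hz.
C is below B, so f_C = 489 − 8 = 481 Hz.

481 Hz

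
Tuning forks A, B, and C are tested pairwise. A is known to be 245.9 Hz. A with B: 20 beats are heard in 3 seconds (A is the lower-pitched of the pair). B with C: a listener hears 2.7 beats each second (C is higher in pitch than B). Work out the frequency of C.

A–B: Beat frequency = 20/3 = 6.6667 Hz.
B is above A, so f_B = 245.9 + 6.6667 = 252.5667 Hz.
C is above B, so f_C = 252.5667 + 2.7 = 255.2667 Hz.

255.2667 Hz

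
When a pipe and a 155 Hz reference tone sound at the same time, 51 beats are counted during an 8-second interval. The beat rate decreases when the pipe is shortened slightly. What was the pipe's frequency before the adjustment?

148.625 Hz

Beat frequency = 51/8 = 6.375 Hz.
|f − 155| = 6.375, so the pipe was at either 148.625 Hz or 161.375 Hz.
A shorter pipe has a higher fundamental; the adjustment raises the pipe's frequency.
The beat rate fell, so the adjustment moved the pipe toward 155 Hz — it must have started below the reference.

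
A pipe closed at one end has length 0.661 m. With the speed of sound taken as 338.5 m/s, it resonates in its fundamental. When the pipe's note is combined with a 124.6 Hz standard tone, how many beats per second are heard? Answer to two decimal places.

3.43 Hz

Closed pipe (odd harmonics): f_n = n·v/(4L) = 1·338.5/(4·0.661) = 128.0257 Hz.
f_beat = |128.0257 − 124.6| = 3.43 Hz.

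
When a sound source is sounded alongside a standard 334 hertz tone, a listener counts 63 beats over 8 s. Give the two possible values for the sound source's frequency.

326.125 Hz or 341.875 Hz

Beat frequency = 63/8 = 7.875 Hz.
|f − 334| = 7.875, so f = 334 ± 7.875.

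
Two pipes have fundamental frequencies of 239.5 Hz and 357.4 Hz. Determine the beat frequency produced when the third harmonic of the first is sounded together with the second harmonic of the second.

Third harmonic of the first: 3·239.5 = 718.5 Hz.
Second harmonic of the second: 2·357.4 = 714.8 Hz.
f_beat = |718.5 − 714.8| = 3.7 Hz.

3.7 Hz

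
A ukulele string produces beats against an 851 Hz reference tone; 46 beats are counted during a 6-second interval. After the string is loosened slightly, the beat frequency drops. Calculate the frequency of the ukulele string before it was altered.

Beat frequency = 46/6 = 7.6667 Hz.
|f − 851| = 7.6667, so the ukulele string was at either 843.3333 Hz or 858.6667 Hz.
Reducing tension lowers a string's frequency; the adjustment lowers the ukulele string's frequency.
The beat rate fell, so the adjustment moved the ukulele string toward 851 Hz — it must have started above the reference.

858.6667 Hz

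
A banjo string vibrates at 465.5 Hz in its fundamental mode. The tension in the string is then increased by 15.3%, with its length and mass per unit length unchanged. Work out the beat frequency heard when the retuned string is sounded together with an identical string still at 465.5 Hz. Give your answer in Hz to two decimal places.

34.34 Hz

For a string, f ∝ √T, so the new frequency is 465.5·√1.153 = 499.8438 Hz.
f_beat = |499.8438 − 465.5| = 34.34 Hz.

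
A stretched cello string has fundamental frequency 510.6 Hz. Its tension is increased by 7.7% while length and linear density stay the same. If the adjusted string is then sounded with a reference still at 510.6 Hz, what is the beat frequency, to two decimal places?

For a string, f ∝ √T, so the new frequency is 510.6·√1.077 = 529.8936 Hz.
f_beat = |529.8936 − 510.6| = 19.29 Hz.

19.29 Hz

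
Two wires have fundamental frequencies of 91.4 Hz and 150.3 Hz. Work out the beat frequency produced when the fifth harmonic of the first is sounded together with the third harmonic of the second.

Fifth harmonic of the first: 5·91.4 = 457.0 Hz.
Third harmonic of the second: 3·150.3 = 450.9 Hz.
f_beat = |457.0 − 450.9| = 6.1 Hz.

6.1 Hz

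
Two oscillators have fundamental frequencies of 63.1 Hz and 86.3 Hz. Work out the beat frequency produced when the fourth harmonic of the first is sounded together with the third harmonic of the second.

6.5 Hz

Fourth harmonic of the first: 4·63.1 = 252.4 Hz.
Third harmonic of the second: 3·86.3 = 258.9 Hz.
f_beat = |252.4 − 258.9| = 6.5 Hz.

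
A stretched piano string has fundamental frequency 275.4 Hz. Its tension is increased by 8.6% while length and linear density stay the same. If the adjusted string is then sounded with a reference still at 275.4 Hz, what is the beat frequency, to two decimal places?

11.60 Hz

For a string, f ∝ √T, so the new frequency is 275.4·√1.086 = 286.9980 Hz.
f_beat = |286.9980 − 275.4| = 11.60 Hz.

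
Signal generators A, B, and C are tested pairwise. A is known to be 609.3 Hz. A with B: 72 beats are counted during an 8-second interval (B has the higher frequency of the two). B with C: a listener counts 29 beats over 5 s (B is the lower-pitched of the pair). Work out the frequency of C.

624.1 Hz

A–B: Beat frequency = 72/8 = 9 Hz.
B is above A, so f_B = 609.3 + 9 = 618.3 Hz.
B–C: Beat frequency = 29/5 = 5.8 Hz.
C is above B, so f_C = 618.3 + 5.8 = 624.1 Hz.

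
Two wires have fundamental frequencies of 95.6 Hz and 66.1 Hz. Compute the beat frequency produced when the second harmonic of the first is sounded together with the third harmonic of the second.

Second harmonic of the first: 2·95.6 = 191.2 Hz.
Third harmonic of the second: 3·66.1 = 198.3 Hz.
f_beat = |191.2 − 198.3| = 7.1 Hz.

7.1 Hz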